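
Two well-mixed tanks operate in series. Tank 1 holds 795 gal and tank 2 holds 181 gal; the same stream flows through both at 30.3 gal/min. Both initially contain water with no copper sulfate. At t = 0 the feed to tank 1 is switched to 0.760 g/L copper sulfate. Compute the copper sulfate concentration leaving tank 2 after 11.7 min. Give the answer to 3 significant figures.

0.162 g/L

Time constants: τᵢ = Vᵢ/Q for each well-mixed tank.
τ₁ = 795/30.3 = 26.238 min; τ₂ = 181/30.3 = 5.9736 min.
Tank 1: C₁ = C_in(1 − e^(−t/τ₁)). Tank 2 (τ₁ ≠ τ₂): C₂ = C_in[1 − (τ₁ e^(−t/τ₁) − τ₂ e^(−t/τ₂))/(τ₁ − τ₂)].
At t = 11.7: e^(−t/τ₁) = 0.64023, e^(−t/τ₂) = 0.14105.
C₂ = 0.760·[1 − (26.238·0.64023 − 5.9736·0.14105)/(20.264)] = 0.760·0.21262 = 0.16159 g/L.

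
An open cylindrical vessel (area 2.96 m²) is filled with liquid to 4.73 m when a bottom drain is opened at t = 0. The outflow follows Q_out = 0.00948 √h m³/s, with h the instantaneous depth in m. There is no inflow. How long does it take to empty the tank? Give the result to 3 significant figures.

1360 s

Volume balance on the tank: A dh/dt = −0.00948 √h.
∫ h^(−1/2) dh = −(0.00948/A) ∫ dt, giving 2√h = 2√h₀ − (0.00948/A) t.
Tank is empty when √h = 0: t_empty = 2A√h₀/0.00948.
t_empty = 2·2.96·√4.73/0.00948 = 5.9200·2.1749/0.00948 = 1358.1 s.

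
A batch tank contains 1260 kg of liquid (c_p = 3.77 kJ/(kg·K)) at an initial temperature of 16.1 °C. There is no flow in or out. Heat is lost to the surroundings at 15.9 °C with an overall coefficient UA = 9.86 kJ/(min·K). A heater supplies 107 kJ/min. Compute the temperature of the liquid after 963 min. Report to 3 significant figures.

Lumped-capacitance energy balance: M c_p dT/dt = UA(T_amb − T) + Q̇.
dT/dt = (T_ss − T)/τ with T_ss = T_amb + Q̇/UA = 15.9 + 107/9.86 = 26.752 °C, τ = M c_p/UA = 1260·3.77/9.86 = 481.76 min.
This is linear first-order; T(t) = T_ss + (T₀ − T_ss) e^(−t/τ).
T(963) = 26.752 + (-10.652)·0.13548 = 25.309 °C.

25.3 °C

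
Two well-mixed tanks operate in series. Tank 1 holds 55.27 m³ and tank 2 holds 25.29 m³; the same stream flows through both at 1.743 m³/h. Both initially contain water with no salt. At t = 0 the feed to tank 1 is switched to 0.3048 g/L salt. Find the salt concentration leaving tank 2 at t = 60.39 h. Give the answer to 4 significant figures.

0.2251 g/L

Each tank obeys Vᵢ dCᵢ/dt = Q(Cᵢ₋₁ − Cᵢ), so τᵢ = Vᵢ/Q.
τ₁ = 55.27/1.743 = 31.7097 h; τ₂ = 25.29/1.743 = 14.5095 h.
Tank 1: C₁ = C_in(1 − e^(−t/τ₁)). Tank 2 (τ₁ ≠ τ₂): C₂ = C_in[1 − (τ₁ e^(−t/τ₁) − τ₂ e^(−t/τ₂))/(τ₁ − τ₂)].
At t = 60.39: e^(−t/τ₁) = 0.148902, e^(−t/τ₂) = 0.0155747.
C₂ = 0.3048·[1 − (31.7097·0.148902 − 14.5095·0.0155747)/(17.2002)] = 0.3048·0.738627 = 0.225134 g/L.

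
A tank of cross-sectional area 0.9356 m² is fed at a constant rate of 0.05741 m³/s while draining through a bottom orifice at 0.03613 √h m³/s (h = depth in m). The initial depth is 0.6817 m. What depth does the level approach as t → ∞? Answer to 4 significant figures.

Accumulation of liquid (constant cross-section A): A dh/dt = Q_in − 0.03613 √h. At steady state dh/dt = 0:
Q_in = 0.03613 √h_ss ⇒ √h_ss = 0.05741/0.03613 = 1.58898.
h_ss = 1.58898² = 2.52487 m. (Since h₀ = 0.6817 m < h_ss, the level will rise toward this value.)

2.525 m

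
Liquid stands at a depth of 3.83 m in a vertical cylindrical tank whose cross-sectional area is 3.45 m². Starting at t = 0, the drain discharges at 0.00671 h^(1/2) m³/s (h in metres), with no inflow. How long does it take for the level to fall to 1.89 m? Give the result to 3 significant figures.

599 s

With no inflow, A dh/dt = −0.00671 √h.
∫ h^(−1/2) dh = −(0.00671/A) ∫ dt, giving 2√h = 2√h₀ − (0.00671/A) t.
t = 2A(√h₀ − √h)/0.00671 = 2·3.45·(√3.83 − √1.89)/0.00671
  = 6.9000 × (1.9570 − 1.3748) / 0.00671 = 598.75 s.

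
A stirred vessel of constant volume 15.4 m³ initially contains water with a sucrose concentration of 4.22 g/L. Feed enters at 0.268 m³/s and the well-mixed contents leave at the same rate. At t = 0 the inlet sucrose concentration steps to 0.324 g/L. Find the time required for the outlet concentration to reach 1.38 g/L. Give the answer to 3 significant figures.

Mass balance on the solute (V constant): V dC/dt = Q(C_in − C), so τ = V/Q = 57.463 s.
C(t) = C_in + (C₀ − C_in) e^(−t/τ). Set C = 1.38 and solve for t:
e^(−t/τ) = (C − C_in)/(C₀ − C_in) = (1.38 − 0.324)/(4.22 − 0.324) = 0.27105
t = −τ ln(…) = 57.463 × 1.3055 = 75.015 s.

75.0 s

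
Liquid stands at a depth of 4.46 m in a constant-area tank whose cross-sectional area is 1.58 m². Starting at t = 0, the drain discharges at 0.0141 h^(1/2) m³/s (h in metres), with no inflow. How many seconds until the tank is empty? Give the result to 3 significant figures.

A dh/dt = −Q_out = −0.0141 √h.
This is separable: 2 d(√h)/dt = −0.0141/A, so √h = √h₀ − (0.0141/(2A)) t.
Set h = 0: 2√h₀ = (0.0141/A) t_empty ⇒ t_empty = 2A√h₀/0.0141.
t_empty = 2·1.58·√4.46/0.0141 = 3.1600·2.1119/0.0141 = 473.30 s.

473 s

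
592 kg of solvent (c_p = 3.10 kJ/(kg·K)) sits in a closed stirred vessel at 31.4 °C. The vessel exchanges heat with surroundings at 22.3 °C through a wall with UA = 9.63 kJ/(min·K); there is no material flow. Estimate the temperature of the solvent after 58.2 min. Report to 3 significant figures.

Lumped-capacitance energy balance: M c_p dT/dt = UA(T_amb − T).
dT/dt = (T_ss − T)/τ with T_ss = T_amb = 22.300 °C, τ = M c_p/UA = 592·3.10/9.63 = 190.57 min.
T approaches T_ss exponentially: T(t) = T_ss + (T₀ − T_ss) e^(−t/τ).
T(58.2) = 22.300 + (9.1000)·0.73683 = 29.005 °C.

29.0 °C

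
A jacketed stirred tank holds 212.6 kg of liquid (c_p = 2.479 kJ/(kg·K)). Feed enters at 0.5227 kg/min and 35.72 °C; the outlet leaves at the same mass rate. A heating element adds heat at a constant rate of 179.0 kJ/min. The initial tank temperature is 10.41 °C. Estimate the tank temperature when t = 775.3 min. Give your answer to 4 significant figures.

M c_p dT/dt = ṁ c_p (T_in − T) + Q̇.
Rearrange: dT/dt = (T_ss − T)/τ with τ = M/ṁ = 406.734 min and T_ss = T_in + Q̇/(ṁ c_p) = 173.861 °C.
Solution: T(t) = T_ss + (T₀ − T_ss) e^(−t/τ).
T(775.3) = 173.861 + (-163.451)·e^(−775.3/406.734) = 173.861 + (-163.451)·0.148650 = 149.564 °C.

149.6 °C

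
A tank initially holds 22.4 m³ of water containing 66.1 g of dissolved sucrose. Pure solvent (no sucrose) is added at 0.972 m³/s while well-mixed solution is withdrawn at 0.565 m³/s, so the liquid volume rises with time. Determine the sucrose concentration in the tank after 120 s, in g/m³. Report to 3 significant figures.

Let m(t) be the amount of sucrose. Volume: V(t) = V₀ + (Q_in − Q_out) t = 22.4 + 0.40700 t; V(120) = 71.240 m³.
No sucrose enters, so dm/dt = −Q_out · (m/V).
dm/m = −Q_out dt/(V₀ + 0.40700 t); integrating gives ln(m/m₀) = −(Q_out/(Q_in−Q_out)) ln(V/V₀).
m = m₀ (V₀/V)^(Q_out/(Q_in−Q_out)) = 66.1 × (22.4/71.240)^(1.3882) = 13.264 g.
C = m/V = 13.264/71.240 = 0.18618 g/m³.

0.186 g/m³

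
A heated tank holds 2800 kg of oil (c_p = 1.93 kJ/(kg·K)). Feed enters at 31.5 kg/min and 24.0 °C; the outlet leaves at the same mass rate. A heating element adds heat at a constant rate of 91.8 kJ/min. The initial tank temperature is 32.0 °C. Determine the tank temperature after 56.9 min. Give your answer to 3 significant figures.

28.9 °C

Heat balance on the well-mixed liquid: M c_p dT/dt = ṁ c_p (T_in − T) + 91.8.
Rearrange: dT/dt = (T_ss − T)/τ with τ = M/ṁ = 88.889 min and T_ss = T_in + Q̇/(ṁ c_p) = 25.510 °C.
Solution: T(t) = T_ss + (T₀ − T_ss) e^(−t/τ).
T(56.9) = 25.510 + (6.4900)·e^(−56.9/88.889) = 25.510 + (6.4900)·0.52723 = 28.932 °C.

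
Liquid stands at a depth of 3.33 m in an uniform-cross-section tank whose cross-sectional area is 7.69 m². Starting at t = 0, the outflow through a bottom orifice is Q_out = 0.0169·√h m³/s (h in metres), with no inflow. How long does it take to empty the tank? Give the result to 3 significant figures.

1660 s

Mass balance (ρ constant): A dh/dt = −0.0169 √h.
This is separable: 2 d(√h)/dt = −0.0169/A, so √h = √h₀ − (0.0169/(2A)) t.
Set h = 0: 2√h₀ = (0.0169/A) t_empty ⇒ t_empty = 2A√h₀/0.0169.
t_empty = 2·7.69·√3.33/0.0169 = 15.380·1.8248/0.0169 = 1660.7 s.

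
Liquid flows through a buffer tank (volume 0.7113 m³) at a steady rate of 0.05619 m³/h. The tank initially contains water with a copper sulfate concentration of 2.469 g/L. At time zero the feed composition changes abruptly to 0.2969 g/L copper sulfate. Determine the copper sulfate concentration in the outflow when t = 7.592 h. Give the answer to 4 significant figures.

Transient balance on the dissolved component: V dC/dt = Q(C_in − C).
Rewrite as dC/dt + C/τ = C_in/τ, τ = V/Q = 12.6588 h.
Solution: C(t) = C_in + (C₀ − C_in) e^(−t/τ).
C(7.592) = 0.2969 + (2.469 − 0.2969)·e^(−7.592/12.6588) = 0.2969 + (2.17210)·0.548955 = 1.48928 g/L.

1.489 g/L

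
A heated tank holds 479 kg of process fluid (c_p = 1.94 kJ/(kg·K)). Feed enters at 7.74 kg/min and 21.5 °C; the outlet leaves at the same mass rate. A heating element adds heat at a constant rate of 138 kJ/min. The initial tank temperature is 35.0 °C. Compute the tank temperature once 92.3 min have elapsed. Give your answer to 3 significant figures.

31.7 °C

Energy balance: M c_p dT/dt = ṁ c_p (T_in − T) + 138.
Rearrange: dT/dt = (T_ss − T)/τ with τ = M/ṁ = 61.886 min and T_ss = T_in + Q̇/(ṁ c_p) = 30.690 °C.
Solution: T(t) = T_ss + (T₀ − T_ss) e^(−t/τ).
T(92.3) = 30.690 + (4.3096)·e^(−92.3/61.886) = 30.690 + (4.3096)·0.22505 = 31.660 °C.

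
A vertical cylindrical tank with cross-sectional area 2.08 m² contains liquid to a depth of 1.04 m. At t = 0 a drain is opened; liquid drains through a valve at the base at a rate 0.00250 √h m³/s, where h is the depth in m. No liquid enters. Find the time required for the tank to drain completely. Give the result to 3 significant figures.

1700 s

Volume balance on the tank: A dh/dt = −0.00250 √h.
This is separable: 2 d(√h)/dt = −0.00250/A, so √h = √h₀ − (0.00250/(2A)) t.
Set h = 0: 2√h₀ = (0.00250/A) t_empty ⇒ t_empty = 2A√h₀/0.00250.
t_empty = 2·2.08·√1.04/0.00250 = 4.1600·1.0198/0.00250 = 1697.0 s.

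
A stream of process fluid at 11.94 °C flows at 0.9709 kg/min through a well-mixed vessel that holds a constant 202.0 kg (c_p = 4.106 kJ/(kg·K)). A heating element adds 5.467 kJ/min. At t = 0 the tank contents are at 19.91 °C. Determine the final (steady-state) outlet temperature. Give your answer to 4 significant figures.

Energy balance: M c_p dT/dt = ṁ c_p (T_in − T) + 5.467.
At steady state dT/dt = 0 ⇒ T_ss = T_in + Q̇/(ṁ c_p) = 11.94 + 5.467/(0.9709·4.106) = 13.3114 °C.

13.31 °C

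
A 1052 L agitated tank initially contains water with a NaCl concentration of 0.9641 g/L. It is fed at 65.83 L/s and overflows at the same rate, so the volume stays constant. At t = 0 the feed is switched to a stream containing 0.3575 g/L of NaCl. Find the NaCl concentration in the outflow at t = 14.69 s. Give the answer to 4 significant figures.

Species balance on the tank: V dC/dt = Q(C_in − C).
Time constant τ = V/Q = 1052/65.83 = 15.9806 s.
Solution: C(t) = C_in + (C₀ − C_in) e^(−t/τ).
C(14.69) = 0.3575 + (0.9641 − 0.3575)·e^(−14.69/15.9806) = 0.3575 + (0.606600)·0.398821 = 0.599425 g/L.

0.5994 g/L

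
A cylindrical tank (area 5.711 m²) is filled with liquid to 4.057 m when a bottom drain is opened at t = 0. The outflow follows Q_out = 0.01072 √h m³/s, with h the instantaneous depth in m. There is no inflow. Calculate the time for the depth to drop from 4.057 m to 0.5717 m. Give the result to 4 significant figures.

Mass balance (ρ constant): A dh/dt = −0.01072 √h.
This is separable: 2 d(√h)/dt = −0.01072/A, so √h = √h₀ − (0.01072/(2A)) t.
t = 2A(√h₀ − √h)/0.01072 = 2·5.711·(√4.057 − √0.5717)/0.01072
  = 11.4220 × (2.01420 − 0.756108) / 0.01072 = 1340.48 s.

1340 s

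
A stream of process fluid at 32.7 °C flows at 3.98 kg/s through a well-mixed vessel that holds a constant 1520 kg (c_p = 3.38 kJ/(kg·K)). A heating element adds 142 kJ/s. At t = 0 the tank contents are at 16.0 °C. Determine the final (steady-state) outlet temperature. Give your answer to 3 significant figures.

Energy balance: M c_p dT/dt = ṁ c_p (T_in − T) + 142.
At steady state dT/dt = 0 ⇒ T_ss = T_in + Q̇/(ṁ c_p) = 32.7 + 142/(3.98·3.38) = 43.256 °C.

43.3 °C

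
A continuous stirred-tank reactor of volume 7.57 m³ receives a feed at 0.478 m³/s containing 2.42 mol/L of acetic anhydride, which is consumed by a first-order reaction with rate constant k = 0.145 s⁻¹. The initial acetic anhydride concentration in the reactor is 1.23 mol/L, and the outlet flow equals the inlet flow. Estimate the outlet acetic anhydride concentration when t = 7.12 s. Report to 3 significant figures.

Accumulation = in − out − consumed: V dC/dt = Q C_in − Q C − k V C.
This is linear with rate a = Q/V + k = 0.20814 s⁻¹.
C_ss = Q C_in/(Q + kV) = 0.73415 mol/L; C(t) = C_ss + (C₀ − C_ss) e^(−a t).
C(7.12) = 0.73415 + (0.49585)·e^(−0.20814·7.12) = 0.73415 + (0.49585)·0.22719 = 0.84680 mol/L.

0.847 mol/L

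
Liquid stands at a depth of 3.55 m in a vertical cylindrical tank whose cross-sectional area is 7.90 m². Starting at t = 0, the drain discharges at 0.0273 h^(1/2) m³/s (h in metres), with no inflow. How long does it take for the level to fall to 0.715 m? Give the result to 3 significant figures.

601 s

With no inflow, A dh/dt = −0.0273 √h.
This is separable: 2 d(√h)/dt = −0.0273/A, so √h = √h₀ − (0.0273/(2A)) t.
t = 2A(√h₀ − √h)/0.0273 = 2·7.90·(√3.55 − √0.715)/0.0273
  = 15.800 × (1.8841 − 0.84558) / 0.0273 = 601.08 s.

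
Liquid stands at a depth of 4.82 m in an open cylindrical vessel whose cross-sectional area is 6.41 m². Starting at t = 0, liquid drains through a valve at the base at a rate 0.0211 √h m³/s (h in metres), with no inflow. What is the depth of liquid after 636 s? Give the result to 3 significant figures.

1.32 m

A dh/dt = −Q_out = −0.0211 √h.
This is separable: 2 d(√h)/dt = −0.0211/A, so √h = √h₀ − (0.0211/(2A)) t.
√h = √4.82 − 0.0211·636/(2·6.41) = 2.1954 − 1.0468 = 1.1487.
h = 1.1487² = 1.3195 m.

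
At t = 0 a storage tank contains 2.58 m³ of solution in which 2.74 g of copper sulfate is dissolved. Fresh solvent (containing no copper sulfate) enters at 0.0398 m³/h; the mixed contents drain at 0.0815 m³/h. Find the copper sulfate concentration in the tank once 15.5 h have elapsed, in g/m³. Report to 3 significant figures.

0.806 g/m³

Let m(t) be the amount of copper sulfate. Volume: V(t) = V₀ + (Q_in − Q_out) t = 2.58 − 0.041700 t; V(15.5) = 1.9337 m³.
Species balance (pure solvent in): dm/dt = −Q_out · m/V(t).
dm/m = −Q_out dt/(V₀ − 0.041700 t); integrating gives ln(m/m₀) = −(Q_out/(Q_in−Q_out)) ln(V/V₀).
m = m₀ (V₀/V)^(Q_out/(Q_in−Q_out)) = 2.74 × (2.58/1.9337)^(-1.9544) = 1.5595 g.
C = m/V = 1.5595/1.9337 = 0.80648 g/m³.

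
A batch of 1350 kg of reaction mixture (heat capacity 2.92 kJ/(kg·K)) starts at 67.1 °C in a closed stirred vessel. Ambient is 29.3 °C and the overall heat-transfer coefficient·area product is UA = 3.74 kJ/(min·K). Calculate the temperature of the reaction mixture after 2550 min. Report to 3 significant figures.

Unsteady energy balance on the tank contents: M c_p dT/dt = −UA(T − T_amb).
dT/dt = (T_ss − T)/τ with T_ss = T_amb = 29.300 °C, τ = M c_p/UA = 1350·2.92/3.74 = 1054.0 min.
Integrating: T(t) = T_ss + (T₀ − T_ss) e^(−t/τ).
T(2550) = 29.300 + (37.800)·0.088981 = 32.663 °C.

32.7 °C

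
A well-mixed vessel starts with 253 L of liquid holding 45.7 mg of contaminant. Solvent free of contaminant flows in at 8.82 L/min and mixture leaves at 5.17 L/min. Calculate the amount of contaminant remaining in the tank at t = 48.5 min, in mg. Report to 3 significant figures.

21.6 mg

Total volume: dV/dt = Q_in − Q_out = 3.6500 L/min, so V(t) = 253 + 3.6500 t and V(48.5) = 430.02 L.
Solute balance: dm/dt = 0 − Q_out C = −Q_out m/V(t).
Separate: dm/m = −Q_out dt/V(t) ⇒ ln(m/m₀) = −(Q_out/(Q_in−Q_out)) ln(V/V₀).
m = m₀ (V₀/V)^(Q_out/(Q_in−Q_out)) = 45.7 × (253/430.02)^(1.4164) = 21.558 mg.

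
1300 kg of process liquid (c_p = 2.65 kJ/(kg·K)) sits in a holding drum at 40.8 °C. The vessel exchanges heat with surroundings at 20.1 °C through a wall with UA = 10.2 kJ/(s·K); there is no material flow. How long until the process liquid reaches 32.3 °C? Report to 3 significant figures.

179 s

Unsteady energy balance on the tank contents: M c_p dT/dt = −UA(T − T_amb).
τ = M c_p/UA = 337.75 s; T_ss = T_amb = 20.100 °C.
T(t) = T_ss + (T₀ − T_ss)e^(−t/τ); set T = 32.3:
t = −τ ln[(T − T_ss)/(T₀ − T_ss)] = −337.75 · ln(0.58937) = 178.57 s.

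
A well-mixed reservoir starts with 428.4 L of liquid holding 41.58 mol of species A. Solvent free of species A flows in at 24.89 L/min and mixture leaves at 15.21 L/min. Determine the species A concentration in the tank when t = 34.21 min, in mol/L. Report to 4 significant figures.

0.02226 mol/L

Let m(t) be the amount of species A. Volume: V(t) = V₀ + (Q_in − Q_out) t = 428.4 + 9.68000 t; V(34.21) = 759.553 L.
Species balance (pure solvent in): dm/dt = −Q_out · m/V(t).
dm/m = −Q_out dt/(V₀ + 9.68000 t); integrating gives ln(m/m₀) = −(Q_out/(Q_in−Q_out)) ln(V/V₀).
m = m₀ (V₀/V)^(Q_out/(Q_in−Q_out)) = 41.58 × (428.4/759.553)^(1.57128) = 16.9081 mol.
C = m/V = 16.9081/759.553 = 0.0222605 mol/L.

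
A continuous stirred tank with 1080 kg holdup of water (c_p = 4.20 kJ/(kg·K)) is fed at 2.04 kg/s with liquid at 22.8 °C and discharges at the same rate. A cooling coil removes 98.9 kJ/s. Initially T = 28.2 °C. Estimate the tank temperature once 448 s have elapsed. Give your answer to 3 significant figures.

Energy balance: M c_p dT/dt = ṁ c_p (T_in − T) − 98.9.
Rearrange: dT/dt = (T_ss − T)/τ with τ = M/ṁ = 529.41 s and T_ss = T_in − Q̇/(ṁ c_p) = 11.257 °C.
Solution: T(t) = T_ss + (T₀ − T_ss) e^(−t/τ).
T(448) = 11.257 + (16.943)·e^(−448/529.41) = 11.257 + (16.943)·0.42903 = 18.526 °C.

18.5 °C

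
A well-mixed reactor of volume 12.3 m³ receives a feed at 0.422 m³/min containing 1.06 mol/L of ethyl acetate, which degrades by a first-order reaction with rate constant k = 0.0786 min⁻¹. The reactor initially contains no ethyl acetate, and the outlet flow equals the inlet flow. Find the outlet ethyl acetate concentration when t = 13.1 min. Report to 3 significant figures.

V dC/dt = Q(C_in − C) − k V C.
This is linear with rate a = Q/V + k = 0.11291 min⁻¹.
C_ss = Q C_in/(Q + kV) = 0.32210 mol/L; C(t) = C_ss + (C₀ − C_ss) e^(−a t).
C(13.1) = 0.32210 + (-0.32210)·e^(−0.11291·13.1) = 0.32210 + (-0.32210)·0.22784 = 0.24871 mol/L.

0.249 mol/L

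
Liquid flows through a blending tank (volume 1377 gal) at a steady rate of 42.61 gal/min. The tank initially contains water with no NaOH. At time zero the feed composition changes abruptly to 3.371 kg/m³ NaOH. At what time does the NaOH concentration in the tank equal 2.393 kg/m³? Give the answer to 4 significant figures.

39.99 min

Species balance: V dC/dt = Q(C_in − C) ⇒ τ = V/Q = 32.3164 min.
C(t) = C_in + (C₀ − C_in) e^(−t/τ). Set C = 2.393 and solve for t:
e^(−t/τ) = (C − C_in)/(C₀ − C_in) = (2.393 − 3.371)/(0 − 3.371) = 0.290122
t = −τ ln(…) = 32.3164 × 1.23746 = 39.9900 min.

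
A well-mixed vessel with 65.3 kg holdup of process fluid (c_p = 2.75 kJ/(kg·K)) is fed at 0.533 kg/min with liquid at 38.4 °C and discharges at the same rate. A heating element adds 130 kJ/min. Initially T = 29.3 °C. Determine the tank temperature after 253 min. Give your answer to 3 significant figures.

M c_p dT/dt = ṁ c_p (T_in − T) + Q̇.
τ = M/ṁ = 122.51 min; T_ss = T_in + Q̇/(ṁ c_p) = 38.4 + 130/(0.533·2.75) = 127.09 °C.
Solution: T(t) = T_ss + (T₀ − T_ss) e^(−t/τ).
T(253) = 127.09 + (-97.792)·e^(−253/122.51) = 127.09 + (-97.792)·0.12681 = 114.69 °C.

115 °C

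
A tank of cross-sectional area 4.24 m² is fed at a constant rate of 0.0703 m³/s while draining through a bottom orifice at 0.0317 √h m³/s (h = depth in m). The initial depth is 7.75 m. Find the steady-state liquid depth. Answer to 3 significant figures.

4.92 m

A dh/dt = Q_in − 0.0317 √h. Steady state requires inflow = outflow:
Q_in = 0.0317 √h_ss ⇒ √h_ss = 0.0703/0.0317 = 2.2177.
h_ss = 2.2177² = 4.9180 m. (Since h₀ = 7.75 m > h_ss, the level will fall toward this value.)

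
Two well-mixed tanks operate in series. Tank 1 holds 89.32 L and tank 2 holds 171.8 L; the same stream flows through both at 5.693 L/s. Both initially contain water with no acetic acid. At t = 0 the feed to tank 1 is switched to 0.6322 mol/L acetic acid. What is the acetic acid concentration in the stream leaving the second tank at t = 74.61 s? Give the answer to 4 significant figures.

0.5270 mol/L

Time constants: τᵢ = Vᵢ/Q for each well-mixed tank.
τ₁ = 89.32/5.693 = 15.6894 s; τ₂ = 171.8/5.693 = 30.1774 s.
Solving the cascade with C₁(0)=C₂(0)=0 gives C₂(t) = C_in[1 − (τ₁ e^(−t/τ₁) − τ₂ e^(−t/τ₂))/(τ₁ − τ₂)].
At t = 74.61: e^(−t/τ₁) = 0.00860487, e^(−t/τ₂) = 0.0843839.
C₂ = 0.6322·[1 − (15.6894·0.00860487 − 30.1774·0.0843839)/(-14.4880)] = 0.6322·0.833553 = 0.526972 mol/L.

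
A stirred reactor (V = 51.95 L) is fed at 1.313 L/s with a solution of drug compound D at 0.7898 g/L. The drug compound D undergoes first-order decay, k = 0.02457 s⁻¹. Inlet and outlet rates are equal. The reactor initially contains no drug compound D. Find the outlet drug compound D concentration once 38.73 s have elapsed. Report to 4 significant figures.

0.3424 g/L

Species balance: V dC/dt = Q C_in − Q C − k V C.
This is linear with rate a = Q/V + k = 0.0498443 s⁻¹.
C_ss = Q C_in/(Q + kV) = 0.400480 g/L; C(t) = C_ss + (C₀ − C_ss) e^(−a t).
C(38.73) = 0.400480 + (-0.400480)·e^(−0.0498443·38.73) = 0.400480 + (-0.400480)·0.145080 = 0.342378 g/L.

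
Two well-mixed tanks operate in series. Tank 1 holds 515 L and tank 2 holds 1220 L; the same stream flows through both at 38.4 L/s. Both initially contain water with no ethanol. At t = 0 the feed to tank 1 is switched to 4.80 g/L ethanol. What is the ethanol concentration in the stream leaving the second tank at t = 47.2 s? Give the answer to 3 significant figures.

3.02 g/L

Each tank obeys Vᵢ dCᵢ/dt = Q(Cᵢ₋₁ − Cᵢ), so τᵢ = Vᵢ/Q.
τ₁ = 515/38.4 = 13.411 s; τ₂ = 1220/38.4 = 31.771 s.
Tank 1: C₁ = C_in(1 − e^(−t/τ₁)). Tank 2 (τ₁ ≠ τ₂): C₂ = C_in[1 − (τ₁ e^(−t/τ₁) − τ₂ e^(−t/τ₂))/(τ₁ − τ₂)].
At t = 47.2: e^(−t/τ₁) = 0.029618, e^(−t/τ₂) = 0.22636.
C₂ = 4.80·[1 − (13.411·0.029618 − 31.771·0.22636)/(-18.359)] = 4.80·0.62992 = 3.0236 g/L.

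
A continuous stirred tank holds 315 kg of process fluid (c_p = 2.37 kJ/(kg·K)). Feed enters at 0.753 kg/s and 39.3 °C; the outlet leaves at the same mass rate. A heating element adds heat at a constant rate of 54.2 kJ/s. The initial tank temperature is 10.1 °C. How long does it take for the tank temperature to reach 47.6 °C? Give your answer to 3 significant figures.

M c_p dT/dt = ṁ c_p (T_in − T) + Q̇.
τ = M/ṁ = 418.33 s; T_ss = T_in + Q̇/(ṁ c_p) = 69.671 °C.
T(t) = T_ss + (T₀ − T_ss) e^(−t/τ). Set T = 47.6:
e^(−t/τ) = (47.6 − 69.671)/(10.1 − 69.671) = 0.37050
t = −418.33 · ln(0.37050) = 415.36 s.

415 s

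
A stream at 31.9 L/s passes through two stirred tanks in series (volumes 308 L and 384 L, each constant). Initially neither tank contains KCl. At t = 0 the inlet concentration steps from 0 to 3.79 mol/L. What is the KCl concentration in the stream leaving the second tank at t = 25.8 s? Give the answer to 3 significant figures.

2.61 mol/L

Time constants: τᵢ = Vᵢ/Q for each well-mixed tank.
τ₁ = 308/31.9 = 9.6552 s; τ₂ = 384/31.9 = 12.038 s.
Solving the cascade with C₁(0)=C₂(0)=0 gives C₂(t) = C_in[1 − (τ₁ e^(−t/τ₁) − τ₂ e^(−t/τ₂))/(τ₁ − τ₂)].
At t = 25.8: e^(−t/τ₁) = 0.069104, e^(−t/τ₂) = 0.11727.
C₂ = 3.79·[1 − (9.6552·0.069104 − 12.038·0.11727)/(-2.3824)] = 3.79·0.68753 = 2.6058 mol/L.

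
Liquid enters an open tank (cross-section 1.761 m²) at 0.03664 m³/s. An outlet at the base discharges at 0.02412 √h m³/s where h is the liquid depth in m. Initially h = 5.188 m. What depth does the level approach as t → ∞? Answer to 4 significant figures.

A dh/dt = Q_in − 0.02412 √h. Steady state requires inflow = outflow:
Q_in = 0.02412 √h_ss ⇒ √h_ss = 0.03664/0.02412 = 1.51907.
h_ss = 1.51907² = 2.30758 m. (Since h₀ = 5.188 m > h_ss, the level will fall toward this value.)

2.308 m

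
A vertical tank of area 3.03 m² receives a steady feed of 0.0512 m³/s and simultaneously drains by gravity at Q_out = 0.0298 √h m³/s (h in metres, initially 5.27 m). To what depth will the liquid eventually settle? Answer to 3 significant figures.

A dh/dt = Q_in − 0.0298 √h. Steady state requires inflow = outflow:
Q_in = 0.0298 √h_ss ⇒ √h_ss = 0.0512/0.0298 = 1.7181.
h_ss = 1.7181² = 2.9519 m. (Since h₀ = 5.27 m > h_ss, the level will fall toward this value.)

2.95 m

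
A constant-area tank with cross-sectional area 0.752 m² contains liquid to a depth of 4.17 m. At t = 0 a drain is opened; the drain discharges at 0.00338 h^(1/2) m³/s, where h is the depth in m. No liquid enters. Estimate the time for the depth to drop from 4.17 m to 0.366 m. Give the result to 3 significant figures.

Mass balance (ρ constant): A dh/dt = −0.00338 √h.
This is separable: 2 d(√h)/dt = −0.00338/A, so √h = √h₀ − (0.00338/(2A)) t.
t = 2A(√h₀ − √h)/0.00338 = 2·0.752·(√4.17 − √0.366)/0.00338
  = 1.5040 × (2.0421 − 0.60498) / 0.00338 = 639.46 s.

639 s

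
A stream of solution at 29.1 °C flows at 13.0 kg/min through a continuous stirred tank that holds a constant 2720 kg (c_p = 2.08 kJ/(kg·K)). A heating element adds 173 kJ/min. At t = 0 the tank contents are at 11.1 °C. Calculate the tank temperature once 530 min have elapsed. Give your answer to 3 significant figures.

33.6 °C

M c_p dT/dt = ṁ c_p (T_in − T) + Q̇.
τ = M/ṁ = 209.23 min; T_ss = T_in + Q̇/(ṁ c_p) = 29.1 + 173/(13.0·2.08) = 35.498 °C.
Integrating: T(t) = T_ss + (T₀ − T_ss) e^(−t/τ).
T(530) = 35.498 + (-24.398)·e^(−530/209.23) = 35.498 + (-24.398)·0.079413 = 33.560 °C.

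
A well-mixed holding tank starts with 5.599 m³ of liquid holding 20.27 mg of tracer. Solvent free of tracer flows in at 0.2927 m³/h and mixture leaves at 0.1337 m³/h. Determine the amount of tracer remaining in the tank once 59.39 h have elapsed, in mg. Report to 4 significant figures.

Total volume: dV/dt = Q_in − Q_out = 0.159000 m³/h, so V(t) = 5.599 + 0.159000 t and V(59.39) = 15.0420 m³.
Species balance (pure solvent in): dm/dt = −Q_out · m/V(t).
dm/m = −Q_out dt/(V₀ + 0.159000 t); integrating gives ln(m/m₀) = −(Q_out/(Q_in−Q_out)) ln(V/V₀).
m = m₀ (V₀/V)^(Q_out/(Q_in−Q_out)) = 20.27 × (5.599/15.0420)^(0.840881) = 8.82982 mg.

8.830 mg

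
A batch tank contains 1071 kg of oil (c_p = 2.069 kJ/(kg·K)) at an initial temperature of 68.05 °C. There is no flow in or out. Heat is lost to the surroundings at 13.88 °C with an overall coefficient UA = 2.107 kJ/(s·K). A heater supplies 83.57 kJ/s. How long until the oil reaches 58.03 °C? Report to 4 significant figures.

Lumped-capacitance energy balance: M c_p dT/dt = UA(T_amb − T) + Q̇.
τ = M c_p/UA = 1051.68 s; T_ss = T_amb + Q̇/UA = 13.88 + 83.57/2.107 = 53.5430 °C.
T(t) = T_ss + (T₀ − T_ss)e^(−t/τ); set T = 58.03:
t = −τ ln[(T − T_ss)/(T₀ − T_ss)] = −1051.68 · ln(0.309298) = 1234.10 s.

1234 s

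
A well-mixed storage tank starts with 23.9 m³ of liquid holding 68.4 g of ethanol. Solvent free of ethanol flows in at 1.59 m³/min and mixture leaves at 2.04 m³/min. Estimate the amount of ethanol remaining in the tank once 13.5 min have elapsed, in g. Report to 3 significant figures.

18.1 g

Let m(t) be the amount of ethanol. Volume: V(t) = V₀ + (Q_in − Q_out) t = 23.9 − 0.45000 t; V(13.5) = 17.825 m³.
No ethanol enters, so dm/dt = −Q_out · (m/V).
dm/m = −Q_out dt/(V₀ − 0.45000 t); integrating gives ln(m/m₀) = −(Q_out/(Q_in−Q_out)) ln(V/V₀).
m = m₀ (V₀/V)^(Q_out/(Q_in−Q_out)) = 68.4 × (23.9/17.825)^(-4.5333) = 18.099 g.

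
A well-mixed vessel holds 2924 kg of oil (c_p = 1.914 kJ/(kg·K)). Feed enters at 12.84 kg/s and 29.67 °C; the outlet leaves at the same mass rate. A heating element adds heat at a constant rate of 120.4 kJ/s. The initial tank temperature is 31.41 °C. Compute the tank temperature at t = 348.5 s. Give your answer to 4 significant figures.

Unsteady energy balance on the tank contents: M c_p dT/dt = ṁ c_p (T_in − T) + 120.4.
τ = M/ṁ = 227.726 s; T_ss = T_in + Q̇/(ṁ c_p) = 29.67 + 120.4/(12.84·1.914) = 34.5691 °C.
Integrating: T(t) = T_ss + (T₀ − T_ss) e^(−t/τ).
T(348.5) = 34.5691 + (-3.15914)·e^(−348.5/227.726) = 34.5691 + (-3.15914)·0.216460 = 33.8853 °C.

33.89 °C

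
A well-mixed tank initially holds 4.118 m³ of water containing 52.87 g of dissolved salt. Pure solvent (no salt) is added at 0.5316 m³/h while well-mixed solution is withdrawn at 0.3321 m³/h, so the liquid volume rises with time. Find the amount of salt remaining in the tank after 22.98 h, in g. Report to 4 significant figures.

Total volume: dV/dt = Q_in − Q_out = 0.199500 m³/h, so V(t) = 4.118 + 0.199500 t and V(22.98) = 8.70251 m³.
No salt enters, so dm/dt = −Q_out · (m/V).
dm/m = −Q_out dt/(V₀ + 0.199500 t); integrating gives ln(m/m₀) = −(Q_out/(Q_in−Q_out)) ln(V/V₀).
m = m₀ (V₀/V)^(Q_out/(Q_in−Q_out)) = 52.87 × (4.118/8.70251)^(1.66466) = 15.2147 g.

15.21 g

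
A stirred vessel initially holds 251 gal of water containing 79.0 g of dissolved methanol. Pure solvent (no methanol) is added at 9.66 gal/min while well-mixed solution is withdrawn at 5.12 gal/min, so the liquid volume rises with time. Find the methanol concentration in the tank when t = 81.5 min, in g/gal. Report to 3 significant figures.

Total volume: dV/dt = Q_in − Q_out = 4.5400 gal/min, so V(t) = 251 + 4.5400 t and V(81.5) = 621.01 gal.
Solute balance: dm/dt = 0 − Q_out C = −Q_out m/V(t).
dm/m = −Q_out dt/(V₀ + 4.5400 t); integrating gives ln(m/m₀) = −(Q_out/(Q_in−Q_out)) ln(V/V₀).
m = m₀ (V₀/V)^(Q_out/(Q_in−Q_out)) = 79.0 × (251/621.01)^(1.1278) = 28.441 g.
C = m/V = 28.441/621.01 = 0.045798 g/gal.

0.0458 g/gal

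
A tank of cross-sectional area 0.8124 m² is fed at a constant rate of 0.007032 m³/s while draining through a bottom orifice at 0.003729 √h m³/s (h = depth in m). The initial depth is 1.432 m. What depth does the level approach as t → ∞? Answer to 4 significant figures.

3.556 m

A dh/dt = Q_in − 0.003729 √h. Steady state requires inflow = outflow:
Q_in = 0.003729 √h_ss ⇒ √h_ss = 0.007032/0.003729 = 1.88576.
h_ss = 1.88576² = 3.55609 m. (Since h₀ = 1.432 m < h_ss, the level will rise toward this value.)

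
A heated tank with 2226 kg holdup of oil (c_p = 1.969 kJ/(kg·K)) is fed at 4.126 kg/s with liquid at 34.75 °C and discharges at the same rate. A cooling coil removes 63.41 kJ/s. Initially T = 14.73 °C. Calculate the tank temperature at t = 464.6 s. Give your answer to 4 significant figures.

21.78 °C

M c_p dT/dt = ṁ c_p (T_in − T) − Q̇.
Rearrange: dT/dt = (T_ss − T)/τ with τ = M/ṁ = 539.506 s and T_ss = T_in − Q̇/(ṁ c_p) = 26.9448 °C.
Integrating: T(t) = T_ss + (T₀ − T_ss) e^(−t/τ).
T(464.6) = 26.9448 + (-12.2148)·e^(−464.6/539.506) = 26.9448 + (-12.2148)·0.422672 = 21.7820 °C.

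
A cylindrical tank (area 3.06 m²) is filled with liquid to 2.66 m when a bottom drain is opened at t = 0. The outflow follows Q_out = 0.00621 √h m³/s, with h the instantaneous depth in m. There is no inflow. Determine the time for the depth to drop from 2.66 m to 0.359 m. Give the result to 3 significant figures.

With no inflow, A dh/dt = −0.00621 √h.
This is separable: 2 d(√h)/dt = −0.00621/A, so √h = √h₀ − (0.00621/(2A)) t.
t = 2A(√h₀ − √h)/0.00621 = 2·3.06·(√2.66 − √0.359)/0.00621
  = 6.1200 × (1.6310 − 0.59917) / 0.00621 = 1016.8 s.

1020 s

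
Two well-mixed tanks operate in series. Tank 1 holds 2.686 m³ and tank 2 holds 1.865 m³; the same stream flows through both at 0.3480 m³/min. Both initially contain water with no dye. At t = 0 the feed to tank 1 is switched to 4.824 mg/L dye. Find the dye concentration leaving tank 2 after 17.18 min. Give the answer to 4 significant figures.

3.564 mg/L

Time constants: τᵢ = Vᵢ/Q for each well-mixed tank.
τ₁ = 2.686/0.3480 = 7.71839 min; τ₂ = 1.865/0.3480 = 5.35920 min.
Tank 1: C₁ = C_in(1 − e^(−t/τ₁)). Tank 2 (τ₁ ≠ τ₂): C₂ = C_in[1 − (τ₁ e^(−t/τ₁) − τ₂ e^(−t/τ₂))/(τ₁ − τ₂)].
At t = 17.18: e^(−t/τ₁) = 0.107975, e^(−t/τ₂) = 0.0405303.
C₂ = 4.824·[1 − (7.71839·0.107975 − 5.35920·0.0405303)/(2.35920)] = 4.824·0.738815 = 3.56404 mg/L.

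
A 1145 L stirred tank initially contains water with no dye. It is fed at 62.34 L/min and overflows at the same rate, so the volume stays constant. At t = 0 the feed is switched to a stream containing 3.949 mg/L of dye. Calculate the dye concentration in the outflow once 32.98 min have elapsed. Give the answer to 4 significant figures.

3.293 mg/L

Accumulation = in − out for the solute gives V dC/dt = Q(C_in − C).
Time constant τ = V/Q = 1145/62.34 = 18.3670 min.
C approaches C_in exponentially: C(t) = C_in + (C₀ − C_in) e^(−t/τ).
C(32.98) = 3.949 + (0 − 3.949)·e^(−32.98/18.3670) = 3.949 + (-3.94900)·0.166026 = 3.29336 mg/L.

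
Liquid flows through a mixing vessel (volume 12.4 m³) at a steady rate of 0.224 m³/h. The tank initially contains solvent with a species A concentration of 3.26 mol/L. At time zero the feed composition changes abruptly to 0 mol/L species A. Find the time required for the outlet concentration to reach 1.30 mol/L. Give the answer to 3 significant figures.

50.9 h

Mass balance on the solute (V constant): V dC/dt = Q(C_in − C), so τ = V/Q = 55.357 h.
C(t) = C_in + (C₀ − C_in) e^(−t/τ). Set C = 1.30 and solve for t:
e^(−t/τ) = (C − C_in)/(C₀ − C_in) = (1.30 − 0)/(3.26 − 0) = 0.39877
t = −τ ln(…) = 55.357 × 0.91936 = 50.893 h.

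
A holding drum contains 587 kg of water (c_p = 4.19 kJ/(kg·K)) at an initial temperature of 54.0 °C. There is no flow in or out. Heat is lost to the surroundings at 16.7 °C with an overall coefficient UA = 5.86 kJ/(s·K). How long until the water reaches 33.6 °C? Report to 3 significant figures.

332 s

Lumped-capacitance energy balance: M c_p dT/dt = UA(T_amb − T).
τ = M c_p/UA = 419.72 s; T_ss = T_amb = 16.700 °C.
T(t) = T_ss + (T₀ − T_ss)e^(−t/τ); set T = 33.6:
t = −τ ln[(T − T_ss)/(T₀ − T_ss)] = −419.72 · ln(0.45308) = 332.28 s.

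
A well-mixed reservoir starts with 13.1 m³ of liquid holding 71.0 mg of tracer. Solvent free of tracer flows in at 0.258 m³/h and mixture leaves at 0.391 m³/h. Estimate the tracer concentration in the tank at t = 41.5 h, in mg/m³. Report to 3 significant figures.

Let m(t) be the amount of tracer. Volume: V(t) = V₀ + (Q_in − Q_out) t = 13.1 − 0.13300 t; V(41.5) = 7.5805 m³.
Species balance (pure solvent in): dm/dt = −Q_out · m/V(t).
Separate: dm/m = −Q_out dt/V(t) ⇒ ln(m/m₀) = −(Q_out/(Q_in−Q_out)) ln(V/V₀).
m = m₀ (V₀/V)^(Q_out/(Q_in−Q_out)) = 71.0 × (13.1/7.5805)^(-2.9398) = 14.218 mg.
C = m/V = 14.218/7.5805 = 1.8756 mg/m³.

1.88 mg/m³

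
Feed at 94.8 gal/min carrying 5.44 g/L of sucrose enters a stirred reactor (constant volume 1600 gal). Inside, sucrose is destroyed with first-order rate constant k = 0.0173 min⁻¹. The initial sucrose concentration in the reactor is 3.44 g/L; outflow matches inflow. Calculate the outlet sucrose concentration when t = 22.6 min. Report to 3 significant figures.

4.07 g/L

V dC/dt = Q(C_in − C) − k V C.
dC/dt = (Q/V) C_in − (Q/V + k) C; effective rate a = Q/V + k = 0.059250 + 0.0173 = 0.076550 min⁻¹.
C_ss = Q C_in/(Q + kV) = 4.2106 g/L; C(t) = C_ss + (C₀ − C_ss) e^(−a t).
C(22.6) = 4.2106 + (-0.77058)·e^(−0.076550·22.6) = 4.2106 + (-0.77058)·0.17728 = 4.0740 g/L.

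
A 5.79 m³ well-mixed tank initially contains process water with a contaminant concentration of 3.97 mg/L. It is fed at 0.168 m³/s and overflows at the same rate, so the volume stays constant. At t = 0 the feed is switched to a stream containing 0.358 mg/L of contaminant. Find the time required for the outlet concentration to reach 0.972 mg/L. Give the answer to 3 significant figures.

61.1 s

Species balance on the tank: V dC/dt = Q(C_in − C), so τ = V/Q = 34.464 s.
C(t) = C_in + (C₀ − C_in) e^(−t/τ). Set C = 0.972 and solve for t:
e^(−t/τ) = (C − C_in)/(C₀ − C_in) = (0.972 − 0.358)/(3.97 − 0.358) = 0.16999
t = −τ ln(…) = 34.464 × 1.7720 = 61.071 s.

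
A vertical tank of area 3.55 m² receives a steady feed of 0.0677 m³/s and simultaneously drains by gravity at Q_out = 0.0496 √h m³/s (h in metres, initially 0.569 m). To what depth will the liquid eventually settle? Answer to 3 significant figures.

Accumulation of liquid (constant cross-section A): A dh/dt = Q_in − 0.0496 √h. At steady state dh/dt = 0:
Q_in = 0.0496 √h_ss ⇒ √h_ss = 0.0677/0.0496 = 1.3649.
h_ss = 1.3649² = 1.8630 m. (Since h₀ = 0.569 m < h_ss, the level will rise toward this value.)

1.86 m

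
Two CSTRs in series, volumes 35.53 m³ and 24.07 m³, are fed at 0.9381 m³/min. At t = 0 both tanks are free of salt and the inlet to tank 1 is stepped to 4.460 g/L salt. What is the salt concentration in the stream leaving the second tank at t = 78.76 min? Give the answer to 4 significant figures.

3.167 g/L

Time constants: τᵢ = Vᵢ/Q for each well-mixed tank.
τ₁ = 35.53/0.9381 = 37.8744 min; τ₂ = 24.07/0.9381 = 25.6582 min.
Solving the cascade with C₁(0)=C₂(0)=0 gives C₂(t) = C_in[1 − (τ₁ e^(−t/τ₁) − τ₂ e^(−t/τ₂))/(τ₁ − τ₂)].
At t = 78.76: e^(−t/τ₁) = 0.124992, e^(−t/τ₂) = 0.0464407.
C₂ = 4.460·[1 − (37.8744·0.124992 − 25.6582·0.0464407)/(12.2162)] = 4.460·0.710022 = 3.16670 g/L.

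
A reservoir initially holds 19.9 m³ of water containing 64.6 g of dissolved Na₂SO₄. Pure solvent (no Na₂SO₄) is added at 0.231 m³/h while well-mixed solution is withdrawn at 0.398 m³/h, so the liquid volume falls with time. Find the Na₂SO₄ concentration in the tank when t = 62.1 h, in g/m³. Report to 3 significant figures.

1.17 g/m³

Let m(t) be the amount of Na₂SO₄. Volume: V(t) = V₀ + (Q_in − Q_out) t = 19.9 − 0.16700 t; V(62.1) = 9.5293 m³.
Solute balance: dm/dt = 0 − Q_out C = −Q_out m/V(t).
dm/m = −Q_out dt/(V₀ − 0.16700 t); integrating gives ln(m/m₀) = −(Q_out/(Q_in−Q_out)) ln(V/V₀).
m = m₀ (V₀/V)^(Q_out/(Q_in−Q_out)) = 64.6 × (19.9/9.5293)^(-2.3832) = 11.171 g.
C = m/V = 11.171/9.5293 = 1.1723 g/m³.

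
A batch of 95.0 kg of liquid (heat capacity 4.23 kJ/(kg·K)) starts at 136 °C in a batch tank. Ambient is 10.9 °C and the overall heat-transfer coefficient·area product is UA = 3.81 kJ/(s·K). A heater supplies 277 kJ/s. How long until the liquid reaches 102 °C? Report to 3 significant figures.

Unsteady energy balance on the tank contents: M c_p dT/dt = −UA(T − T_amb) + Q̇.
τ = M c_p/UA = 105.47 s; T_ss = T_amb + Q̇/UA = 10.9 + 277/3.81 = 83.603 °C.
T(t) = T_ss + (T₀ − T_ss)e^(−t/τ); set T = 102:
t = −τ ln[(T − T_ss)/(T₀ − T_ss)] = −105.47 · ln(0.35110) = 110.40 s.

110 s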